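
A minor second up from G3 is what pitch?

Ab3

Counting two letter names up from G lands on A.
A minor second spans 1 semitone, so from G3 the target pitch is Ab3.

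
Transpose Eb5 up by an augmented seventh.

The seventh takes the letter from E up to D.
An augmented seventh is 12 semitones; 12 semitones up from Eb5 gives D#6.

D#6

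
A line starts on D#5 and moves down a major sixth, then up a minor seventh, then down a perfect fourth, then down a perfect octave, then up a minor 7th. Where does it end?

A4

Down a major sixth from D#5: F#4 (9 semitones down).
F#4 up a minor seventh → E5 (10 semitones).
Down a perfect fourth from E5: B4 (5 semitones down).
A perfect octave down from B4 is B3.
A minor seventh up from B3 is A4.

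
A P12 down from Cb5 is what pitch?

Fb3

Five letters down from C (plus an octave) reaches F.
A perfect twelfth spans 19 semitones, so from Cb5 the target pitch is Fb3.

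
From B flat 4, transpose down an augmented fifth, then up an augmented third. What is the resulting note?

Bb4 down an augmented fifth → Ebb4 (8 semitones).
Ebb4 up an augmented third → G4 (5 semitones).

G 4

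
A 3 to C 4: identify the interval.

m3

A to C spans three letter names (A-B-C), so the interval is some kind of third.
At 3 semitones, A3→C4 falls one short of a major third: minor.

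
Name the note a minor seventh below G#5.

The seventh takes the letter from G down to A.
A minor seventh is 10 semitones; 10 semitones down from G#5 gives A#4.

A#4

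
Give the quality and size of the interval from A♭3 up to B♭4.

major 9th

A to B spans two letter names (A-B), plus an octave: a ninth.
Counting semitones, Ab3→Bb4 is 14, which is the major ninth.
(Equivalently, a compound major second: a major second plus an octave.)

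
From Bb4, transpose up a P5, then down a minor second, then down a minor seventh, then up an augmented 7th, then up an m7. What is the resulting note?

D##6

A perfect fifth up from Bb4 is F5.
Down a minor second from F5: E5 (1 semitone down).
E5 down a minor seventh → F#4 (10 semitones).
An augmented seventh up from F#4 is E##5.
Up a minor seventh from E##5: D##6 (10 semitones up).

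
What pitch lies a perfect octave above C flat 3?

An octave keeps the letter name C, an octave up from C.
Moving 12 semitones up from Cb3 (the size of a perfect octave) reaches Cb4.

C flat 4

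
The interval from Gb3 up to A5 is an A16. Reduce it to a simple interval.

Take out 2 octaves (14 from the number): 16 − 14 = 2.
Quality carries through unchanged, so the simple form is an augmented second.

A2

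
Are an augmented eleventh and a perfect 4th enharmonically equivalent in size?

18 semitones (augmented eleventh) vs 5 semitones (perfect fourth): not equal.

No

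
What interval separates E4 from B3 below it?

Descending from E4 to B3 is the same interval as ascending B3 to E4.
B to E spans four letter names (B-C-D-E), so the interval is some kind of fourth.
B3 to E4 is 5 semitones, matching the perfect fourth exactly, so the quality is perfect.

perfect fourth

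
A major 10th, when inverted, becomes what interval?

First reduce the compound major tenth to its simple form, a major third.
Inverted interval numbers add to nine, so a third pairs with a sixth (3 + 6 = 9).
Quality inverts too: major becomes minor. That makes the inversion a minor sixth.

minor sixth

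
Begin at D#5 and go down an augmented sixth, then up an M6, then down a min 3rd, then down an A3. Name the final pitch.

Gb4

Down an augmented sixth from D#5: F4 (10 semitones down).
F4 up a major sixth → D5 (9 semitones).
A minor third down from D5 is B4.
Down an augmented third from B4: Gb4 (5 semitones down).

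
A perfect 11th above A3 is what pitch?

D5

Counting four letter names plus an octave up from A lands on D.
A perfect eleventh is 17 semitones; 17 semitones up from A3 gives D5.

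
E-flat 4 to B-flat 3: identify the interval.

Descending from Eb4 to Bb3 is the same interval as ascending Bb3 to Eb4.
B to E spans four letter names (B-C-D-E) — that makes it a fourth of some quality.
Counting semitones, Bb3→Eb4 is 5, which is the perfect fourth.

perfect fourth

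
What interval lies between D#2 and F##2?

major third

D to F spans three letter names (D-E-F), so the interval is some kind of third.
D#2 to F##2 is 4 semitones, matching the major third exactly, so the quality is major.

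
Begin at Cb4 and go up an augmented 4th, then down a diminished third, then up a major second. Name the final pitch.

E#4

Cb4 up an augmented fourth → F4 (6 semitones).
Down a diminished third from F4: D#4 (2 semitones down).
Up a major second from D#4: E#4 (2 semitones up).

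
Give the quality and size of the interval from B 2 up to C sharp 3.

B to C spans two letter names (B-C): a second.
Counting semitones, B2→C#3 is 2, which is the major second.

M2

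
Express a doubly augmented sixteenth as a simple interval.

Subtracting seven from the interval number removes an octave: 16 − 14 = 2.
So a doubly augmented sixteenth is 2 octaves plus a doubly augmented second. The quality is unchanged.

doubly augmented second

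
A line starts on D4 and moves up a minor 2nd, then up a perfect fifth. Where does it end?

Bb4

A minor second up from D4 is Eb4.
Up a perfect fifth from Eb4: Bb4 (7 semitones up).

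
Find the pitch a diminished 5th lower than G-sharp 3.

Counting five letter names down from G lands on C.
A diminished fifth spans 6 semitones, so from G#3 the target pitch is C##3.

C-double-sharp 3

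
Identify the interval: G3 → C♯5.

augmented 11th

G to C spans four letter names (G-A-B-C), plus an octave: an eleventh.
A perfect eleventh would be 17 semitones; G3 to C#5 is 18, one semitone wider, so the interval is augmented.
(Equivalently, a compound augmented fourth: an augmented fourth plus an octave.)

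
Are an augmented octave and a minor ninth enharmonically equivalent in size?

Yes

An augmented octave spans 13 semitones, and a minor ninth also spans 13 semitones — they're enharmonic.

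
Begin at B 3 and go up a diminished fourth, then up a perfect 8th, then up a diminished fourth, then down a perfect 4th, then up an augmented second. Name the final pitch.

B3 up a diminished fourth → Eb4 (4 semitones).
Eb4 up a perfect octave → Eb5 (12 semitones).
Up a diminished fourth from Eb5: Abb5 (4 semitones up).
Down a perfect fourth from Abb5: Ebb5 (5 semitones down).
Up an augmented second from Ebb5: F5 (3 semitones up).

F 5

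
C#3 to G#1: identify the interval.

perfect eleventh

Descending from C#3 to G#1 is the same interval as ascending G#1 to C#3.
G to C spans four letter names (G-A-B-C), plus an octave — that makes it an eleventh of some quality.
G#1 to C#3 is 17 semitones, matching the perfect eleventh exactly, so the quality is perfect.
(Equivalently, a compound perfect fourth: a perfect fourth plus an octave.)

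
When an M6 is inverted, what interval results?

Interval numbers invert to sum to nine: 6 + 3 = 9, so a sixth inverts to a third.
The quality also flips — major becomes minor — giving a minor third.

minor third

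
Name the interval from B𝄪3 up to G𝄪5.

minor thirteenth

B to G spans six letter names (B-C-D-E-F-G), plus an octave, so the interval is some kind of thirteenth.
B##3 to G##5 is 20 semitones, a half step short of the major thirteenth (21), so this is minor.
(Equivalently, a compound minor sixth: a minor sixth plus an octave.)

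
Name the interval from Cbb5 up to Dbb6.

major 9th

C to D spans two letter names (C-D), plus an octave, so the interval is some kind of ninth.
Cbb5 to Dbb6 is 14 semitones, matching the major ninth exactly, so the quality is major.
(Equivalently, a compound major second: a major second plus an octave.)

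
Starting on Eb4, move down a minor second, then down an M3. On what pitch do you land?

Down a minor second from Eb4: D4 (1 semitone down).
D4 down a major third → Bb3 (4 semitones).

Bb3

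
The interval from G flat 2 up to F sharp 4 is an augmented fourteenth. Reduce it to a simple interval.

Take out an octave (7 from the number): 14 − 7 = 7.
Quality carries through unchanged, so the simple form is an augmented seventh.

augmented 7th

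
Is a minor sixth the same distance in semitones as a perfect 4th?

8 semitones (minor sixth) vs 5 semitones (perfect fourth): not equal.

No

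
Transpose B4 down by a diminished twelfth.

Counting five letter names plus an octave down from B lands on E.
A diminished twelfth spans 18 semitones, so from B4 the target pitch is E#3.

E#3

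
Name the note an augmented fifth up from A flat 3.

Five letter names up from A: E.
Moving 8 semitones up from Ab3 (the size of an augmented fifth) reaches E4.

E 4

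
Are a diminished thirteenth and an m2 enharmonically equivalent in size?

No

A diminished thirteenth spans 19 semitones; a minor second spans 1 semitone. They differ by 18.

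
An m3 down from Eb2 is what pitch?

The third takes the letter from E down to C.
A minor third is 3 semitones; 3 semitones down from Eb2 gives C2.

C2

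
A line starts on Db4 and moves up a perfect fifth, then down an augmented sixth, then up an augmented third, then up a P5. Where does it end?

Up a perfect fifth from Db4: Ab4 (7 semitones up).
An augmented sixth down from Ab4 is Cbb4.
An augmented third up from Cbb4 is Eb4.
Up a perfect fifth from Eb4: Bb4 (7 semitones up).

Bb4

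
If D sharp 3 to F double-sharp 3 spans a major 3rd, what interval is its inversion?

minor 6th

The rule of nine gives the new number: 9 − 3 = 6, so a third becomes a sixth.
Quality inverts too: major becomes minor. That makes the inversion a minor sixth.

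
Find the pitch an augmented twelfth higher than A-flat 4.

The twelfth's letter: A up five letter names plus an octave → E.
An augmented twelfth is 20 semitones; 20 semitones up from Ab4 gives E6.

E 6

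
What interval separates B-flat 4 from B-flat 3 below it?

P8

Descending from Bb4 to Bb3 is the same interval as ascending Bb3 to Bb4.
B to B is the same letter name, plus an octave, so the interval is some kind of octave.
The perfect octave spans 12 semitones, and Bb3 to Bb4 is exactly 12 semitones — so this is a perfect octave.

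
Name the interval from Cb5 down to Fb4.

perfect 5th

Descending from Cb5 to Fb4 is the same interval as ascending Fb4 to Cb5.
F to C spans five letter names (F-G-A-B-C): a fifth.
Counting semitones, Fb4→Cb5 is 7, which is the perfect fifth.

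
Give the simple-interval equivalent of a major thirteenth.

Take out an octave (7 from the number): 13 − 7 = 6.
So a major thirteenth is an octave plus a major sixth. The quality is unchanged.

major 6th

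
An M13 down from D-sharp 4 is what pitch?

F-sharp 2

Six letters down from D (plus an octave) reaches F.
A major thirteenth spans 21 semitones, so from D#4 the target pitch is F#2.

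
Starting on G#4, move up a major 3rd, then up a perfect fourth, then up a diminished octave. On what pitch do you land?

E6

A major third up from G#4 is B#4.
Up a perfect fourth from B#4: E#5 (5 semitones up).
A diminished octave up from E#5 is E6.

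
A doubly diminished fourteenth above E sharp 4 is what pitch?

Counting seven letter names plus an octave up from E lands on D.
A doubly diminished fourteenth is 20 semitones; 20 semitones up from E#4 gives Db6.

D flat 6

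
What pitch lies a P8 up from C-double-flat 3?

For an octave the letter name doesn't change: still C, an octave up.
Moving 12 semitones up from Cbb3 (the size of a perfect octave) reaches Cbb4.

C-double-flat 4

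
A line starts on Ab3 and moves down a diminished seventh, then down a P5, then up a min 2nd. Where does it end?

F2

Ab3 down a diminished seventh → B2 (9 semitones).
Down a perfect fifth from B2: E2 (7 semitones down).
Up a minor second from E2: F2 (1 semitone up).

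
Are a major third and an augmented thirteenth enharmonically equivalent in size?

A major third spans 4 semitones; an augmented thirteenth spans 22 semitones. They differ by 18.

No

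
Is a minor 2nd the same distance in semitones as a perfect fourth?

A minor second is 1 semitone but a perfect fourth is 5 semitones — different sizes.

No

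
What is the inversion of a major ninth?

First reduce the compound major ninth to its simple form, a major second.
The rule of nine gives the new number: 9 − 2 = 7, so a second becomes a seventh.
The quality also flips — major becomes minor — giving a minor seventh.

m7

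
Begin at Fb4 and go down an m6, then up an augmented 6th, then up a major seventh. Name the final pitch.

E#5

Fb4 down a minor sixth → Ab3 (8 semitones).
Up an augmented sixth from Ab3: F#4 (10 semitones up).
Up a major seventh from F#4: E#5 (11 semitones up).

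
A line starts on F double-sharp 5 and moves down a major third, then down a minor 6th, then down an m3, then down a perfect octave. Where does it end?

D double-sharp 3

A major third down from F##5 is D#5.
A minor sixth down from D#5 is F##4.
A minor third down from F##4 is D##4.
A perfect octave down from D##4 is D##3.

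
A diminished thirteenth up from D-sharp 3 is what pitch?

The thirteenth's letter: D up six letter names plus an octave → B.
A diminished thirteenth is 19 semitones; 19 semitones up from D#3 gives Bb4.

B-flat 4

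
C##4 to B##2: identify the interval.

Descending from C##4 to B##2 is the same interval as ascending B##2 to C##4.
B to C spans two letter names (B-C), plus an octave, so the interval is some kind of ninth.
At 13 semitones, B##2→C##4 falls one short of a major ninth: minor.
(Equivalently, a compound minor second: a minor second plus an octave.)

minor ninth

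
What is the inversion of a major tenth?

First reduce the compound major tenth to its simple form, a major third.
Interval numbers invert to sum to nine: 3 + 6 = 9, so a third inverts to a sixth.
Quality inverts too: major becomes minor. That makes the inversion a minor sixth.

minor sixth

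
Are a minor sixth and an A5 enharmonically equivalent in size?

Yes

A minor sixth = 8 semitones = an augmented fifth; enharmonically equal.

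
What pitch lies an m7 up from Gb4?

Fb5

Seven letter names up from G: F.
A minor seventh is 10 semitones; 10 semitones up from Gb4 gives Fb5.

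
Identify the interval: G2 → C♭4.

G to C spans four letter names (G-A-B-C), plus an octave: an eleventh.
G2 to Cb4 spans 16 semitones — one semitone narrower than the perfect eleventh (17) — giving a diminished eleventh.
(Equivalently, a compound diminished fourth: a diminished fourth plus an octave.)

diminished eleventh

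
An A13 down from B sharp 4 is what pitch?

D 3

Counting six letter names plus an octave down from B lands on D.
An augmented thirteenth is 22 semitones; 22 semitones down from B#4 gives D3.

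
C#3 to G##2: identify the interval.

Descending from C#3 to G##2 is the same interval as ascending G##2 to C#3.
G to C spans four letter names (G-A-B-C): a fourth.
A perfect fourth would be 5 semitones; G##2 to C#3 is 4, one semitone narrower, so the interval is diminished.

diminished 4th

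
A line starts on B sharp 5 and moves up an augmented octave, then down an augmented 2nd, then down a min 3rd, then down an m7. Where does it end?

B#5 up an augmented octave → B##6 (13 semitones).
Down an augmented second from B##6: A#6 (3 semitones down).
Down a minor third from A#6: F##6 (3 semitones down).
A minor seventh down from F##6 is G##5.

G double-sharp 5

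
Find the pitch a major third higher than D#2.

Counting three letter names up from D lands on F.
Moving 4 semitones up from D#2 (the size of a major third) reaches F##2.

F##2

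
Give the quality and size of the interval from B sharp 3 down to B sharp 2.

Descending from B#3 to B#2 is the same interval as ascending B#2 to B#3.
B to B is the same letter name, plus an octave, so the interval is some kind of octave.
The perfect octave spans 12 semitones, and B#2 to B#3 is exactly 12 semitones — so this is a perfect octave.

P8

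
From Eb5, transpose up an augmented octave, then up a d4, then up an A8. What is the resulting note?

An augmented octave up from Eb5 is E6.
A diminished fourth up from E6 is Ab6.
Ab6 up an augmented octave → A7 (13 semitones).

A7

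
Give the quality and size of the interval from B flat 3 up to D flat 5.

minor 10th

B to D spans three letter names (B-C-D), plus an octave — that makes it a tenth of some quality.
At 15 semitones, Bb3→Db5 falls one short of a major tenth: minor.
(Equivalently, a compound minor third: a minor third plus an octave.)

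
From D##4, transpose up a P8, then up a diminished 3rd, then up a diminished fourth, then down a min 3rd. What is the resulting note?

A perfect octave up from D##4 is D##5.
D##5 up a diminished third → F#5 (2 semitones).
Up a diminished fourth from F#5: Bb5 (4 semitones up).
Bb5 down a minor third → G5 (3 semitones).

G5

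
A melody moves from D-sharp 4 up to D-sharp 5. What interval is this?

perfect octave

D to D is the same letter name, plus an octave — that makes it an octave of some quality.
Counting semitones, D#4→D#5 is 12, which is the perfect octave.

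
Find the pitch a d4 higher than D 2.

Four letter names up from D: G.
A diminished fourth spans 4 semitones, so from D2 the target pitch is Gb2.

G flat 2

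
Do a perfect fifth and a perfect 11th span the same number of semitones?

No

7 semitones (perfect fifth) vs 17 semitones (perfect eleventh): not equal.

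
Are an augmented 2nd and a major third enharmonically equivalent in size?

An augmented second is 3 semitones but a major third is 4 semitones — different sizes.

No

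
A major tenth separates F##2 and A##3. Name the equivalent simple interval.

Each octave removed subtracts seven from the number: 10 − 7 = 3.
Quality carries through unchanged, so the simple form is a major third.

M3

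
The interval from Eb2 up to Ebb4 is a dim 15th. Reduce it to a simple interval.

diminished octave

Subtracting seven from the interval number removes an octave: 15 − 7 = 8.
Quality carries through unchanged, so the simple form is a diminished octave.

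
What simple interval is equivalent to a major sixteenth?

M2

Take out 2 octaves (14 from the number): 16 − 14 = 2.
That makes a major sixteenth a compound major second — 2 octaves plus a major second.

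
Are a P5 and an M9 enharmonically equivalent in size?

A perfect fifth spans 7 semitones; a major ninth spans 14 semitones. They differ by 7.

No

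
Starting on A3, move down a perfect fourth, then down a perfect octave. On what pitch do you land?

E2

Down a perfect fourth from A3: E3 (5 semitones down).
A perfect octave down from E3 is E2.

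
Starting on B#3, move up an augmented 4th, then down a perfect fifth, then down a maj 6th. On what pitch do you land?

Up an augmented fourth from B#3: E##4 (6 semitones up).
E##4 down a perfect fifth → A##3 (7 semitones).
Down a major sixth from A##3: C##3 (9 semitones down).

C##3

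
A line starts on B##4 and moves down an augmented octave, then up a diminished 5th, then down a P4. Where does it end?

C#4

Down an augmented octave from B##4: B#3 (13 semitones down).
Up a diminished fifth from B#3: F#4 (6 semitones up).
F#4 down a perfect fourth → C#4 (5 semitones).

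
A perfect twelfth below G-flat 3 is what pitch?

C-flat 2

The twelfth's letter: G down five letter names plus an octave → C.
Moving 19 semitones down from Gb3 (the size of a perfect twelfth) reaches Cb2.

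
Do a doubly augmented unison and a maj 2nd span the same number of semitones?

Yes

A doubly augmented unison = 2 semitones = a major second; enharmonically equal.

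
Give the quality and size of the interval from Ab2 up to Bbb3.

A to B spans two letter names (A-B), plus an octave, so the interval is some kind of ninth.
At 13 semitones, Ab2→Bbb3 falls one short of a major ninth: minor.
(Equivalently, a compound minor second: a minor second plus an octave.)

minor 9th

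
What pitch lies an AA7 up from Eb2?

The seventh takes the letter from E up to D.
A doubly augmented seventh spans 13 semitones, so from Eb2 the target pitch is D##3.

D##3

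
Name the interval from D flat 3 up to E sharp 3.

doubly augmented second

D to E spans two letter names (D-E), so the interval is some kind of second.
A major second would be 2 semitones; Db3 to E#3 is 4, two semitones wider, so the interval is doubly augmented.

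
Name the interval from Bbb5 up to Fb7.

B to F spans five letter names (B-C-D-E-F), plus an octave — that makes it a twelfth of some quality.
The perfect twelfth spans 19 semitones, and Bbb5 to Fb7 is exactly 19 semitones — so this is a perfect twelfth.
(Equivalently, a compound perfect fifth: a perfect fifth plus an octave.)

P12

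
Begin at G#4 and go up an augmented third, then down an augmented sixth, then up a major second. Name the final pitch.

E#4

G#4 up an augmented third → B##4 (5 semitones).
An augmented sixth down from B##4 is D#4.
D#4 up a major second → E#4 (2 semitones).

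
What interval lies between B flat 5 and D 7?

major 10th

B to D spans three letter names (B-C-D), plus an octave — that makes it a tenth of some quality.
Bb5 to D7 is 16 semitones, matching the major tenth exactly, so the quality is major.
(Equivalently, a compound major third: a major third plus an octave.)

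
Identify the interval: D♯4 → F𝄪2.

Descending from D#4 to F##2 is the same interval as ascending F##2 to D#4.
F to D spans six letter names (F-G-A-B-C-D), plus an octave — that makes it a thirteenth of some quality.
At 20 semitones, F##2→D#4 falls one short of a major thirteenth: minor.
(Equivalently, a compound minor sixth: a minor sixth plus an octave.)

m13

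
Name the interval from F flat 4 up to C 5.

augmented fifth

F to C spans five letter names (F-G-A-B-C) — that makes it a fifth of some quality.
The perfect fifth is 7 semitones; here we have 8, one semitone wider: augmented.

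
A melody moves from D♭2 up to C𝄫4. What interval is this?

D to C spans seven letter names (D-E-F-G-A-B-C), plus an octave, so the interval is some kind of fourteenth.
Db2 to Cbb4 spans 21 semitones — two semitones narrower than the major fourteenth (23) — giving a diminished fourteenth.
(Equivalently, a compound diminished seventh: a diminished seventh plus an octave.)

diminished fourteenth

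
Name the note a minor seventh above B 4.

Counting seven letter names up from B lands on A.
A minor seventh is 10 semitones; 10 semitones up from B4 gives A5.

A 5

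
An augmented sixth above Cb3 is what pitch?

Counting six letter names up from C lands on A.
An augmented sixth is 10 semitones; 10 semitones up from Cb3 gives A3.

A3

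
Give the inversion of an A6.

Inverted interval numbers add to nine, so a sixth pairs with a third (6 + 3 = 9).
The quality also flips — augmented becomes diminished — giving a diminished third.

diminished third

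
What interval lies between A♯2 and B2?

minor second

A to B spans two letter names (A-B), so the interval is some kind of second.
A major second would be 2 semitones, but A#2 to B2 is 1 — one semitone narrower, making it a minor second.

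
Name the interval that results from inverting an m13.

First reduce the compound minor thirteenth to its simple form, a minor sixth.
Inverted interval numbers add to nine, so a sixth pairs with a third (6 + 3 = 9).
Quality inverts too: minor becomes major. That makes the inversion a major third.

major third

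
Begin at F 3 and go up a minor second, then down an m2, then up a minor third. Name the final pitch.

A flat 3

A minor second up from F3 is Gb3.
A minor second down from Gb3 is F3.
F3 up a minor third → Ab3 (3 semitones).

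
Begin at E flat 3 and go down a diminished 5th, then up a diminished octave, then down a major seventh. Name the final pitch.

B double-flat 2

Eb3 down a diminished fifth → A2 (6 semitones).
Up a diminished octave from A2: Ab3 (11 semitones up).
A major seventh down from Ab3 is Bbb2.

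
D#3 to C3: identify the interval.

Descending from D#3 to C3 is the same interval as ascending C3 to D#3.
C to D spans two letter names (C-D) — that makes it a second of some quality.
The major second is 2 semitones; here we have 3, one semitone wider: augmented.

augmented second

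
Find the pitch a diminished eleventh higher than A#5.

D7

The eleventh's letter: A up four letter names plus an octave → D.
Moving 16 semitones up from A#5 (the size of a diminished eleventh) reaches D7.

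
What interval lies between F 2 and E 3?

major seventh

F to E spans seven letter names (F-G-A-B-C-D-E) — that makes it a seventh of some quality.
F2 to E3 is 11 semitones, matching the major seventh exactly, so the quality is major.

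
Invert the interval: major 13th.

First reduce the compound major thirteenth to its simple form, a major sixth.
The rule of nine gives the new number: 9 − 6 = 3, so a sixth becomes a third.
Quality inverts too: major becomes minor. That makes the inversion a minor third.

m3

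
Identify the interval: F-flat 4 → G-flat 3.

Descending from Fb4 to Gb3 is the same interval as ascending Gb3 to Fb4.
G to F spans seven letter names (G-A-B-C-D-E-F) — that makes it a seventh of some quality.
A major seventh would be 11 semitones, but Gb3 to Fb4 is 10 — one semitone narrower, making it a minor seventh.

minor seventh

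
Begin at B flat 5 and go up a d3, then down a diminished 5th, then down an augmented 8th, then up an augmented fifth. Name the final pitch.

Up a diminished third from Bb5: Dbb6 (2 semitones up).
Dbb6 down a diminished fifth → Gb5 (6 semitones).
Gb5 down an augmented octave → Gbb4 (13 semitones).
Gbb4 up an augmented fifth → Db5 (8 semitones).

D flat 5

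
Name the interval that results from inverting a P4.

perfect 5th

Inverted interval numbers add to nine, so a fourth pairs with a fifth (4 + 5 = 9).
The quality also flips — perfect stays perfect — giving a perfect fifth.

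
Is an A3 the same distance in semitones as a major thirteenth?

No

An augmented third spans 5 semitones; a major thirteenth spans 21 semitones. They differ by 16.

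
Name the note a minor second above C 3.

D-flat 3

The second takes the letter from C up to D.
A minor second spans 1 semitone, so from C3 the target pitch is Db3.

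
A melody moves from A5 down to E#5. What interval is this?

Descending from A5 to E#5 is the same interval as ascending E#5 to A5.
E to A spans four letter names (E-F-G-A): a fourth.
E#5 to A5 spans 4 semitones — one semitone narrower than the perfect fourth (5) — giving a diminished fourth.

d4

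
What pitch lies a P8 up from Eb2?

For an octave the letter name doesn't change: still E, an octave up.
A perfect octave spans 12 semitones, so from Eb2 the target pitch is Eb3.

Eb3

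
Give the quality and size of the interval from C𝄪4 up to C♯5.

diminished octave

C to C is the same letter name, plus an octave: an octave.
The perfect octave is 12 semitones; here we have 11, one semitone narrower: diminished.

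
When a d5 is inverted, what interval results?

The rule of nine gives the new number: 9 − 5 = 4, so a fifth becomes a fourth.
And diminished becomes augmented under inversion, so we get an augmented fourth.

augmented 4th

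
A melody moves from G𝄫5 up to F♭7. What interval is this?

major 14th

G to F spans seven letter names (G-A-B-C-D-E-F), plus an octave, so the interval is some kind of fourteenth.
Counting semitones, Gbb5→Fb7 is 23, which is the major fourteenth.
(Equivalently, a compound major seventh: a major seventh plus an octave.)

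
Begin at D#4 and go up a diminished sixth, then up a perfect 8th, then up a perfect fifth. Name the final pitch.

F6

D#4 up a diminished sixth → Bb4 (7 semitones).
Bb4 up a perfect octave → Bb5 (12 semitones).
Up a perfect fifth from Bb5: F6 (7 semitones up).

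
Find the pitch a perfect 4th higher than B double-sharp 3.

E double-sharp 4

Counting four letter names up from B lands on E.
Moving 5 semitones up from B##3 (the size of a perfect fourth) reaches E##4.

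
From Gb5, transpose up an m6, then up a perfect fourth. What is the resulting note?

Up a minor sixth from Gb5: Ebb6 (8 semitones up).
A perfect fourth up from Ebb6 is Abb6.

Abb6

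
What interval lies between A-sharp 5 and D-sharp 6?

A to D spans four letter names (A-B-C-D): a fourth.
A#5 to D#6 is 5 semitones, matching the perfect fourth exactly, so the quality is perfect.

perfect fourth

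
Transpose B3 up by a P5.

F#4

The fifth takes the letter from B up to F.
Moving 7 semitones up from B3 (the size of a perfect fifth) reaches F#4.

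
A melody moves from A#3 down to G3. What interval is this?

Descending from A#3 to G3 is the same interval as ascending G3 to A#3.
G to A spans two letter names (G-A), so the interval is some kind of second.
A major second would be 2 semitones; G3 to A#3 is 3, one semitone wider, so the interval is augmented.

augmented second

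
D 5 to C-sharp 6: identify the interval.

D to C spans seven letter names (D-E-F-G-A-B-C) — that makes it a seventh of some quality.
D5 to C#6 is 11 semitones, matching the major seventh exactly, so the quality is major.

M7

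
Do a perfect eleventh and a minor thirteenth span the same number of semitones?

A perfect eleventh is 17 semitones but a minor thirteenth is 20 semitones — different sizes.

No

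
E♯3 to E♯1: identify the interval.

perfect 15th

Descending from E#3 to E#1 is the same interval as ascending E#1 to E#3.
E to E is the same letter name, plus 2 octaves, so the interval is some kind of fifteenth.
Counting semitones, E#1→E#3 is 24, which is the perfect fifteenth.
(Equivalently, a compound perfect octave: a perfect octave plus an octave.)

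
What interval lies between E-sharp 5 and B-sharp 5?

perfect 5th

E to B spans five letter names (E-F-G-A-B): a fifth.
E#5 to B#5 is 7 semitones, matching the perfect fifth exactly, so the quality is perfect.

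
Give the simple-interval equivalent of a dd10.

doubly diminished third

Subtracting seven from the interval number removes an octave: 10 − 7 = 3.
That makes a doubly diminished tenth a compound doubly diminished third — an octave plus a doubly diminished third.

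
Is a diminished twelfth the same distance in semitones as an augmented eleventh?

Yes

Both span 18 semitones: a diminished twelfth and an augmented eleventh are the same chromatic distance.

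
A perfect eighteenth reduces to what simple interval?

Take out 2 octaves (14 from the number): 18 − 14 = 4.
Quality carries through unchanged, so the simple form is a perfect fourth.

P4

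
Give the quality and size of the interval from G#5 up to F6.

G to F spans seven letter names (G-A-B-C-D-E-F): a seventh.
A major seventh would be 11 semitones; G#5 to F6 is 9, two semitones narrower, so the interval is diminished.

diminished seventh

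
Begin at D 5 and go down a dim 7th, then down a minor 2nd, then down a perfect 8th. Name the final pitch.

Down a diminished seventh from D5: E#4 (9 semitones down).
A minor second down from E#4 is D##4.
D##4 down a perfect octave → D##3 (12 semitones).

D double-sharp 3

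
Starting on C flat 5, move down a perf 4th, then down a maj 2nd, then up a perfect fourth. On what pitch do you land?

B double-flat 4

Down a perfect fourth from Cb5: Gb4 (5 semitones down).
Down a major second from Gb4: Fb4 (2 semitones down).
A perfect fourth up from Fb4 is Bbb4.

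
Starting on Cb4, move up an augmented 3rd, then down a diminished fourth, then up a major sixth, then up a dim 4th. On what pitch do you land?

C#5

An augmented third up from Cb4 is E4.
E4 down a diminished fourth → B#3 (4 semitones).
A major sixth up from B#3 is G##4.
G##4 up a diminished fourth → C#5 (4 semitones).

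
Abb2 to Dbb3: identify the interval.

A to D spans four letter names (A-B-C-D), so the interval is some kind of fourth.
Abb2 to Dbb3 is 5 semitones, matching the perfect fourth exactly, so the quality is perfect.

P4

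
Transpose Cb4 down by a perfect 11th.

Gb2

Four letters down from C (plus an octave) reaches G.
A perfect eleventh is 17 semitones; 17 semitones down from Cb4 gives Gb2.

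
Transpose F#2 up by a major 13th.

D#4

Counting six letter names plus an octave up from F lands on D.
A major thirteenth is 21 semitones; 21 semitones up from F#2 gives D#4.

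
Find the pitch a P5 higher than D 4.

A 4

Counting five letter names up from D lands on A.
A perfect fifth is 7 semitones; 7 semitones up from D4 gives A4.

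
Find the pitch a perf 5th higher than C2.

The fifth takes the letter from C up to G.
A perfect fifth is 7 semitones; 7 semitones up from C2 gives G2.

G2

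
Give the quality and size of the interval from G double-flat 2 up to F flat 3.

G to F spans seven letter names (G-A-B-C-D-E-F), so the interval is some kind of seventh.
Counting semitones, Gbb2→Fb3 is 11, which is the major seventh.

major seventh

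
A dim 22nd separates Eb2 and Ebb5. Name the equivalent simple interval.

diminished 8th

Each octave removed subtracts seven from the number: 22 − 14 = 8.
That makes a diminished twenty-second a compound diminished octave — 2 octaves plus a diminished octave.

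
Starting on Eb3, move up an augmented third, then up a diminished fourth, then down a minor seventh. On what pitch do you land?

D3

Up an augmented third from Eb3: G#3 (5 semitones up).
Up a diminished fourth from G#3: C4 (4 semitones up).
Down a minor seventh from C4: D3 (10 semitones down).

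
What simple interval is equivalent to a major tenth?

M3

Take out an octave (7 from the number): 10 − 7 = 3.
That makes a major tenth a compound major third — an octave plus a major third.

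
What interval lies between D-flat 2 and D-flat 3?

perfect octave

D to D is the same letter name, plus an octave: an octave.
Counting semitones, Db2→Db3 is 12, which is the perfect octave.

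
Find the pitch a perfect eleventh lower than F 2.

C 1

Four letters down from F (plus an octave) reaches C.
A perfect eleventh is 17 semitones; 17 semitones down from F2 gives C1.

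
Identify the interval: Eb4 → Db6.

minor fourteenth

E to D spans seven letter names (E-F-G-A-B-C-D), plus an octave: a fourteenth.
At 22 semitones, Eb4→Db6 falls one short of a major fourteenth: minor.
(Equivalently, a compound minor seventh: a minor seventh plus an octave.)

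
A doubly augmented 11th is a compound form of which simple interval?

Take out an octave (7 from the number): 11 − 7 = 4.
That makes a doubly augmented eleventh a compound doubly augmented fourth — an octave plus a doubly augmented fourth.

AA4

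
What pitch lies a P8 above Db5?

An octave keeps the letter name D, an octave up from D.
A perfect octave is 12 semitones; 12 semitones up from Db5 gives Db6.

Db6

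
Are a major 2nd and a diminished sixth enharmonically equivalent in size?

A major second spans 2 semitones; a diminished sixth spans 7 semitones. They differ by 5.

No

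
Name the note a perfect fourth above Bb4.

Counting four letter names up from B lands on E.
A perfect fourth is 5 semitones; 5 semitones up from Bb4 gives Eb5.

Eb5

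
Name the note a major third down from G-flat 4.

E-double-flat 4

Counting three letter names down from G lands on E.
A major third is 4 semitones; 4 semitones down from Gb4 gives Ebb4.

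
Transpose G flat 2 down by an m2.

Counting two letter names down from G lands on F.
Moving 1 semitone down from Gb2 (the size of a minor second) reaches F2.

F 2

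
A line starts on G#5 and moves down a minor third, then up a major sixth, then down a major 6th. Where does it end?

A minor third down from G#5 is E#5.
Up a major sixth from E#5: C##6 (9 semitones up).
Down a major sixth from C##6: E#5 (9 semitones down).

E#5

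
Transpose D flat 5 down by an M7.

The seventh takes the letter from D down to E.
Moving 11 semitones down from Db5 (the size of a major seventh) reaches Ebb4.

E double-flat 4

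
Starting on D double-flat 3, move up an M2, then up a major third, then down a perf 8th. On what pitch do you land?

Up a major second from Dbb3: Ebb3 (2 semitones up).
Up a major third from Ebb3: Gb3 (4 semitones up).
A perfect octave down from Gb3 is Gb2.

G flat 2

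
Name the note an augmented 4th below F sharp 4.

Counting four letter names down from F lands on C.
An augmented fourth spans 6 semitones, so from F#4 the target pitch is C4.

C 4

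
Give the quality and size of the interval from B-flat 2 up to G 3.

B to G spans six letter names (B-C-D-E-F-G): a sixth.
Bb2 to G3 is 9 semitones, matching the major sixth exactly, so the quality is major.

major 6th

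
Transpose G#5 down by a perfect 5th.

Counting five letter names down from G lands on C.
A perfect fifth is 7 semitones; 7 semitones down from G#5 gives C#5.

C#5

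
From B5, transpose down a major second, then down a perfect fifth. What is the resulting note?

A major second down from B5 is A5.
A5 down a perfect fifth → D5 (7 semitones).

D5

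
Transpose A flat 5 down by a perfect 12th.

D flat 4

Counting five letter names plus an octave down from A lands on D.
A perfect twelfth is 19 semitones; 19 semitones down from Ab5 gives Db4.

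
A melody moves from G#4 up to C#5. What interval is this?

G to C spans four letter names (G-A-B-C), so the interval is some kind of fourth.
Counting semitones, G#4→C#5 is 5, which is the perfect fourth.

P4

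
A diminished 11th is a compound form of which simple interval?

Subtracting seven from the interval number removes an octave: 11 − 7 = 4.
Quality carries through unchanged, so the simple form is a diminished fourth.

d4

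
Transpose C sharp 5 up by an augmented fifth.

The fifth takes the letter from C up to G.
An augmented fifth spans 8 semitones, so from C#5 the target pitch is G##5.

G double-sharp 5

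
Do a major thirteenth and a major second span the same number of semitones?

A major thirteenth is 21 semitones but a major second is 2 semitones — different sizes.

No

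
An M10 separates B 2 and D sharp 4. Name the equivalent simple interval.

M3

Each octave removed subtracts seven from the number: 10 − 7 = 3.
That makes a major tenth a compound major third — an octave plus a major third.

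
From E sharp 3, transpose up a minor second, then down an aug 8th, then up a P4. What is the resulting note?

Up a minor second from E#3: F#3 (1 semitone up).
F#3 down an augmented octave → F2 (13 semitones).
Up a perfect fourth from F2: Bb2 (5 semitones up).

B flat 2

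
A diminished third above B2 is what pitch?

Counting three letter names up from B lands on D.
A diminished third spans 2 semitones, so from B2 the target pitch is Db3.

Db3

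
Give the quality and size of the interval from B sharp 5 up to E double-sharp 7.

B to E spans four letter names (B-C-D-E), plus an octave — that makes it an eleventh of some quality.
The perfect eleventh is 17 semitones; here we have 18, one semitone wider: augmented.
(Equivalently, a compound augmented fourth: an augmented fourth plus an octave.)

A11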